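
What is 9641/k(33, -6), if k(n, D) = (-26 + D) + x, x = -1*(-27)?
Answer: -9641/5 ≈ -1928.2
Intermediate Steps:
x = 27
k(n, D) = 1 + D (k(n, D) = (-26 + D) + 27 = 1 + D)
9641/k(33, -6) = 9641/(1 - 6) = 9641/(-5) = 9641*(-1/5) = -9641/5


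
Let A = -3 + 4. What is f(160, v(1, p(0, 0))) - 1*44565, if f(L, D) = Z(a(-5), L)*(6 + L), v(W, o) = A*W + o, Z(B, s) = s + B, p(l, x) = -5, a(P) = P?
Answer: -18835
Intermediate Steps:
A = 1
Z(B, s) = B + s
v(W, o) = W + o (v(W, o) = 1*W + o = W + o)
f(L, D) = (-5 + L)*(6 + L)
f(160, v(1, p(0, 0))) - 1*44565 = (-5 + 160)*(6 + 160) - 1*44565 = 155*166 - 44565 = 25730 - 44565 = -18835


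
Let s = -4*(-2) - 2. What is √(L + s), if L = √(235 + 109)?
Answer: √(6 + 2*√86) ≈ 4.9545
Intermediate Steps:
s = 6 (s = 8 - 2 = 6)
L = 2*√86 (L = √344 = 2*√86 ≈ 18.547)
√(L + s) = √(2*√86 + 6) = √(6 + 2*√86)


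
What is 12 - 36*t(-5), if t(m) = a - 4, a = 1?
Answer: 120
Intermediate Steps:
t(m) = -3 (t(m) = 1 - 4 = -3)
12 - 36*t(-5) = 12 - 36*(-3) = 12 + 108 = 120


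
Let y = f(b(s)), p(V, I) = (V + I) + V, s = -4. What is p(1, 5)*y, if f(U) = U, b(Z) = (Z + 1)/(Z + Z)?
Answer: 21/8 ≈ 2.6250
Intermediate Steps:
p(V, I) = I + 2*V (p(V, I) = (I + V) + V = I + 2*V)
b(Z) = (1 + Z)/(2*Z) (b(Z) = (1 + Z)/((2*Z)) = (1 + Z)*(1/(2*Z)) = (1 + Z)/(2*Z))
y = 3/8 (y = (½)*(1 - 4)/(-4) = (½)*(-¼)*(-3) = 3/8 ≈ 0.37500)
p(1, 5)*y = (5 + 2*1)*(3/8) = (5 + 2)*(3/8) = 7*(3/8) = 21/8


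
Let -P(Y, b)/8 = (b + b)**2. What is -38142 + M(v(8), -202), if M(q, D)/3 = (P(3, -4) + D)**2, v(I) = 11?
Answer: 1491246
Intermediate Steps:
P(Y, b) = -32*b**2 (P(Y, b) = -8*(b + b)**2 = -8*4*b**2 = -32*b**2)
M(q, D) = 3*(-512 + D)**2 (M(q, D) = 3*(-32*(-4)**2 + D)**2 = 3*(-32*16 + D)**2 = 3*(-512 + D)**2)
-38142 + M(v(8), -202) = -38142 + 3*(-512 - 202)**2 = -38142 + 3*(-714)**2 = -38142 + 3*509796 = -38142 + 1529388 = 1491246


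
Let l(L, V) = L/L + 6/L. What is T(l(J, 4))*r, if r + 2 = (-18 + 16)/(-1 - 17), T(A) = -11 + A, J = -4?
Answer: 391/18 ≈ 21.722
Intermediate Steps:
l(L, V) = 1 + 6/L
r = -17/9 (r = -2 + (-18 + 16)/(-1 - 17) = -2 - 2/(-18) = -2 - 2*(-1/18) = -2 + ⅑ = -17/9 ≈ -1.8889)
T(l(J, 4))*r = (-11 + (6 - 4)/(-4))*(-17/9) = (-11 - ¼*2)*(-17/9) = (-11 - ½)*(-17/9) = -23/2*(-17/9) = 391/18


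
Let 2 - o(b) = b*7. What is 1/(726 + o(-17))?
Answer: 1/847 ≈ 0.0011806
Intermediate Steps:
o(b) = 2 - 7*b (o(b) = 2 - b*7 = 2 - 7*b)
1/(726 + o(-17)) = 1/(726 + (2 - 7*(-17))) = 1/(726 + (2 + 119)) = 1/(726 + 121) = 1/847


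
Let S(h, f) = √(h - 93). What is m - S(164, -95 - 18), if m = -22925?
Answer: -22925 - √71 ≈ -22933.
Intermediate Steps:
S(h, f) = √(-93 + h)
m - S(164, -95 - 18) = -22925 - √(-93 + 164) = -22925 - √71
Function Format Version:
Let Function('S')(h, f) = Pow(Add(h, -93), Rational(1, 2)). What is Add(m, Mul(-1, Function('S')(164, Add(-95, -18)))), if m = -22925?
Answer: Add(-22925, Mul(-1, Pow(71, Rational(1, 2)))) ≈ -22933.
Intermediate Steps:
Function('S')(h, f) = Pow(Add(-93, h), Rational(1, 2))
Add(m, Mul(-1, Function('S')(164, Add(-95, -18)))) = Add(-22925, Mul(-1, Pow(Add(-93, 164), Rational(1, 2)))) = Add(-22925, Mul(-1, Pow(71, Rational(1, 2))))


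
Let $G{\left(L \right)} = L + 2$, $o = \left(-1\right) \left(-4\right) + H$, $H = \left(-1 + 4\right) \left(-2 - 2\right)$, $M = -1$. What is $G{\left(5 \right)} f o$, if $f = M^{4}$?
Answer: $-56$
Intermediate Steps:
$H = -12$ ($H = 3 \left(-4\right) = -12$)
$o = -8$ ($o = \left(-1\right) \left(-4\right) - 12 = 4 - 12 = -8$)
$G{\left(L \right)} = 2 + L$
$f = 1$ ($f = \left(-1\right)^{4} = 1$)
$G{\left(5 \right)} f o = \left(2 + 5\right) 1 \left(-8\right) = 7 \cdot 1 \left(-8\right) = 7 \left(-8\right) = -56$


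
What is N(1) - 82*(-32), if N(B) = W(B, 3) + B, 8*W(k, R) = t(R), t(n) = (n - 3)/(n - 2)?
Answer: 2625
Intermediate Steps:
t(n) = (-3 + n)/(-2 + n)
W(k, R) = (-3 + R)/(8*(-2 + R)) (W(k, R) = ((-3 + R)/(-2 + R))/8 = (-3 + R)/(8*(-2 + R)))
N(B) = B (N(B) = (-3 + 3)/(8*(-2 + 3)) + B = (⅛)*0/1 + B = (⅛)*1*0 + B = 0 + B = B)
N(1) - 82*(-32) = 1 - 82*(-32) = 1 + 2624 = 2625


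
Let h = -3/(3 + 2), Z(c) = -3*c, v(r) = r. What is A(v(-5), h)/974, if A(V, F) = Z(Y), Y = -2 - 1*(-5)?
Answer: -9/974 ≈ -0.0092402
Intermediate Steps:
Y = 3 (Y = -2 + 5 = 3)
h = -⅗ (h = -3/5 = -3*⅕ = -⅗ ≈ -0.60000)
A(V, F) = -9 (A(V, F) = -3*3 = -9)
A(v(-5), h)/974 = -9/974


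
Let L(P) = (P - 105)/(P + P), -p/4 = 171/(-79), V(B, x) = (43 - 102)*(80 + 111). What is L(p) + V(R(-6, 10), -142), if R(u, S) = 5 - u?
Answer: -5141201/456 ≈ -11275.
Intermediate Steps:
V(B, x) = -11269 (V(B, x) = -59*191 = -11269)
p = 684/79 (p = -684/(-79) = -684*(-1)/79 = -4*(-171/79) = 684/79 ≈ 8.6582)
L(P) = (-105 + P)/(2*P) (L(P) = (-105 + P)/((2*P)) = (-105 + P)*(1/(2*P)) = (-105 + P)/(2*P))
L(p) + V(R(-6, 10), -142) = (-105 + 684/79)/(2*(684/79)) - 11269 = (½)*(79/684)*(-7611/79) - 11269 = -2537/456 - 11269 = -5141201/456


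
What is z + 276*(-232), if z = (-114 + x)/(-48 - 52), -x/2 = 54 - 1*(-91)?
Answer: -1600699/25 ≈ -64028.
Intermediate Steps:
x = -290 (x = -2*(54 - 1*(-91)) = -2*(54 + 91) = -2*145 = -290)
z = 101/25 (z = (-114 - 290)/(-48 - 52) = -404/(-100) = -404*(-1/100) = 101/25 ≈ 4.0400)
z + 276*(-232) = 101/25 + 276*(-232) = 101/25 - 64032 = -1600699/25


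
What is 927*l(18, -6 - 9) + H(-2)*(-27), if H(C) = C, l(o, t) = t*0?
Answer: 54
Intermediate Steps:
l(o, t) = 0
927*l(18, -6 - 9) + H(-2)*(-27) = 927*0 - 2*(-27) = 0 + 54 = 54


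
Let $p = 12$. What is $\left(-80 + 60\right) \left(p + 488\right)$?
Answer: $-10000$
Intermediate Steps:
$\left(-80 + 60\right) \left(p + 488\right) = \left(-80 + 60\right) \left(12 + 488\right) = \left(-20\right) 500 = -10000$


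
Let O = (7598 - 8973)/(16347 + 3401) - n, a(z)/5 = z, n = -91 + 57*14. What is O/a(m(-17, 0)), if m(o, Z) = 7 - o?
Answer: -13963211/2369760 ≈ -5.8923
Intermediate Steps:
n = 707 (n = -91 + 798 = 707)
a(z) = 5*z
O = -13963211/19748 (O = (7598 - 8973)/(16347 + 3401) - 1*707 = -1375/19748 - 707 = -13963211/19748 ≈ -707.07)
O/a(m(-17, 0)) = -13963211*1/(5*(7 - 1*(-17)))/19748 = -13963211*1/(5*(7 + 17))/19748 = -13963211/(19748*(5*24)) = -13963211/19748/120 = -13963211/19748*1/120 = -13963211/2369760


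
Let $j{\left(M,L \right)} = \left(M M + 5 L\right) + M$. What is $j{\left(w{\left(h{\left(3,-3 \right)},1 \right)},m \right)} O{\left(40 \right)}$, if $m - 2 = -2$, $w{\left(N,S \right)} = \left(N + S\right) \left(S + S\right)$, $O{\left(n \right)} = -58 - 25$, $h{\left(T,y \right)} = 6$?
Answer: $-17430$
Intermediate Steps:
$O{\left(n \right)} = -83$
$w{\left(N,S \right)} = 2 S \left(N + S\right)$ ($w{\left(N,S \right)} = \left(N + S\right) 2 S = 2 S \left(N + S\right)$)
$m = 0$ ($m = 2 - 2 = 0$)
$j{\left(M,L \right)} = M + M^{2} + 5 L$ ($j{\left(M,L \right)} = \left(M^{2} + 5 L\right) + M = M + M^{2} + 5 L$)
$j{\left(w{\left(h{\left(3,-3 \right)},1 \right)},m \right)} O{\left(40 \right)} = \left(2 \cdot 1 \left(6 + 1\right) + \left(2 \cdot 1 \left(6 + 1\right)\right)^{2} + 5 \cdot 0\right) \left(-83\right) = \left(2 \cdot 1 \cdot 7 + \left(2 \cdot 1 \cdot 7\right)^{2} + 0\right) \left(-83\right) = \left(14 + 14^{2} + 0\right) \left(-83\right) = \left(14 + 196 + 0\right) \left(-83\right) = 210 \left(-83\right) = -17430$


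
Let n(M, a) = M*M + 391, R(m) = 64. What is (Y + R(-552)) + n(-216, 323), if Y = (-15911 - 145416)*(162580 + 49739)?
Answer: -34252740202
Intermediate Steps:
Y = -34252787313 (Y = -161327*212319 = -34252787313)
n(M, a) = 391 + M**2 (n(M, a) = M**2 + 391 = 391 + M**2)
(Y + R(-552)) + n(-216, 323) = (-34252787313 + 64) + (391 + (-216)**2) = -34252787249 + (391 + 46656) = -34252787249 + 47047 = -34252740202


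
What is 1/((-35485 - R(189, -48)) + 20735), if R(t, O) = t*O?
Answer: -1/5678 ≈ -0.00017612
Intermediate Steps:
R(t, O) = O*t
1/((-35485 - R(189, -48)) + 20735) = 1/((-35485 - (-48)*189) + 20735) = 1/((-35485 - 1*(-9072)) + 20735) = 1/((-35485 + 9072) + 20735) = 1/(-26413 + 20735) = 1/(-5678) = -1/5678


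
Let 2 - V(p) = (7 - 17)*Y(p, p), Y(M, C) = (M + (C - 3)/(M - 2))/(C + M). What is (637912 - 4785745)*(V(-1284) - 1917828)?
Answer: 4378386245340864129/550408 ≈ 7.9548e+12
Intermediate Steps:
Y(M, C) = (M + (-3 + C)/(-2 + M))/(C + M)
V(p) = 2 + 10*(-3 + p² - p)/(-4*p + 2*p²) (V(p) = 2 - (7 - 17)*(-3 + p + p² - 2*p)/(p² - 2*p - 2*p + p*p) = 2 - (-10)*(-3 + p² - p)/(p² - 2*p - 2*p + p²) = 2 - (-10)*(-3 + p² - p)/(-4*p + 2*p²) = 2 + 10*(-3 + p² - p)/(-4*p + 2*p²))
(637912 - 4785745)*(V(-1284) - 1917828) = (637912 - 4785745)*((-15 - 9*(-1284) + 7*(-1284)²)/((-1284)*(-2 - 1284)) - 1917828) = -4147833*(-1/1284*(-15 + 11556 + 7*1648656)/(-1286) - 1917828) = -4147833*(-1/1284*(-1/1286)*(-15 + 11556 + 11540592) - 1917828) = -4147833*(-1/1284*(-1/1286)*11552133 - 1917828) = -4147833*(3850711/550408 - 1917828) = -4147833*(-1055584023113/550408) = 4378386245340864129/550408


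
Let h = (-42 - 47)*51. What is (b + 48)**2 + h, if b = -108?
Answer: -939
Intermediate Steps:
h = -4539 (h = -89*51 = -4539)
(b + 48)**2 + h = (-108 + 48)**2 - 4539 = (-60)**2 - 4539 = 3600 - 4539 = -939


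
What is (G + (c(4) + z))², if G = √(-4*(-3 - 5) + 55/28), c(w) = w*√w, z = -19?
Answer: (-154 + √6657)²/196 ≈ 26.751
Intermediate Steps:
c(w) = w^(3/2)
G = √6657/14 (G = √(-4*(-8) + 55*(1/28)) = √(32 + 55/28) = √(951/28) = √6657/14 ≈ 5.8279)
(G + (c(4) + z))² = (√6657/14 + (4^(3/2) - 19))² = (√6657/14 + (8 - 19))² = (√6657/14 - 11)² = (-11 + √6657/14)²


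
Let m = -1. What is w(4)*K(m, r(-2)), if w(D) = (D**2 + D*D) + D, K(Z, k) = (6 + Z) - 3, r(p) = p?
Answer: 72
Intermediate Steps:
K(Z, k) = 3 + Z
w(D) = D + 2*D**2 (w(D) = (D**2 + D**2) + D = 2*D**2 + D = D + 2*D**2)
w(4)*K(m, r(-2)) = (4*(1 + 2*4))*(3 - 1) = (4*(1 + 8))*2 = (4*9)*2 = 36*2 = 72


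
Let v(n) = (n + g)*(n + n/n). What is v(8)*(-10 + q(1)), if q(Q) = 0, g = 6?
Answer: -1260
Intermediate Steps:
v(n) = (1 + n)*(6 + n) (v(n) = (n + 6)*(n + n/n) = (6 + n)*(n + 1) = (6 + n)*(1 + n) = (1 + n)*(6 + n))
v(8)*(-10 + q(1)) = (6 + 8**2 + 7*8)*(-10 + 0) = (6 + 64 + 56)*(-10) = 126*(-10) = -1260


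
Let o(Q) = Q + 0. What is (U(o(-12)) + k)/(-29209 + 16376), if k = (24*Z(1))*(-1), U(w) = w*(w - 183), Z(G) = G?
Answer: -2316/12833 ≈ -0.18047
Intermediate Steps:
o(Q) = Q
U(w) = w*(-183 + w)
k = -24 (k = (24*1)*(-1) = 24*(-1) = -24)
(U(o(-12)) + k)/(-29209 + 16376) = (-12*(-183 - 12) - 24)/(-29209 + 16376) = (-12*(-195) - 24)/(-12833) = (2340 - 24)*(-1/12833) = 2316*(-1/12833) = -2316/12833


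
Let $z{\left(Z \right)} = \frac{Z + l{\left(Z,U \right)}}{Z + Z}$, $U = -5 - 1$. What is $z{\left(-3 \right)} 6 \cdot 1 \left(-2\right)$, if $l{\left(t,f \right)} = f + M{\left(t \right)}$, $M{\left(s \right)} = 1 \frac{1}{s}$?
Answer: $- \frac{56}{3} \approx -18.667$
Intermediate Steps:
$M{\left(s \right)} = \frac{1}{s}$
$U = -6$ ($U = -5 - 1 = -6$)
$l{\left(t,f \right)} = f + \frac{1}{t}$
$z{\left(Z \right)} = \frac{-6 + Z + \frac{1}{Z}}{2 Z}$ ($z{\left(Z \right)} = \frac{Z - \left(6 - \frac{1}{Z}\right)}{Z + Z} = \frac{-6 + Z + \frac{1}{Z}}{2 Z}$)
$z{\left(-3 \right)} 6 \cdot 1 \left(-2\right) = \frac{1 - 3 \left(-6 - 3\right)}{2 \cdot 9} \cdot 6 \cdot 1 \left(-2\right) = \frac{1}{2} \cdot \frac{1}{9} \left(1 - -27\right) 6 \left(-2\right) = \frac{1}{2} \cdot \frac{1}{9} \left(1 + 27\right) 6 \left(-2\right) = \frac{1}{2} \cdot \frac{1}{9} \cdot 28 \cdot 6 \left(-2\right) = \frac{14}{9} \cdot 6 \left(-2\right) = \frac{28}{3} \left(-2\right) = - \frac{56}{3}$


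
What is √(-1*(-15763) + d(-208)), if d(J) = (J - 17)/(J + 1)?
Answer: 3*√926578/23 ≈ 125.56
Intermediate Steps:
d(J) = (-17 + J)/(1 + J)
√(-1*(-15763) + d(-208)) = √(-1*(-15763) + (-17 - 208)/(1 - 208)) = √(15763 - 225/(-207)) = √(15763 - 1/207*(-225)) = √(15763 + 25/23) = √(362574/23) = 3*√926578/23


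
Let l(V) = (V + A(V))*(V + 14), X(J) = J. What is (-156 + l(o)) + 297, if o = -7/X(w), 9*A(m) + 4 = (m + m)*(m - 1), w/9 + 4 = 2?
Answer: 1829741/13122 ≈ 139.44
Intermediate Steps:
w = -18 (w = -36 + 9*2 = -36 + 18 = -18)
A(m) = -4/9 + 2*m*(-1 + m)/9 (A(m) = -4/9 + ((m + m)*(m - 1))/9 = -4/9 + ((2*m)*(-1 + m))/9 = -4/9 + (2*m*(-1 + m))/9 = -4/9 + 2*m*(-1 + m)/9)
o = 7/18 (o = -7/(-18) = -7*(-1/18) = 7/18 ≈ 0.38889)
l(V) = (14 + V)*(-4/9 + 2*V**2/9 + 7*V/9) (l(V) = (V + (-4/9 - 2*V/9 + 2*V**2/9))*(V + 14) = (-4/9 + 2*V**2/9 + 7*V/9)*(14 + V) = (14 + V)*(-4/9 + 2*V**2/9 + 7*V/9))
(-156 + l(o)) + 297 = (-156 + (-56/9 + 2*(7/18)**3/9 + 35*(7/18)**2/9 + (94/9)*(7/18))) + 297 = (-156 + (-56/9 + (2/9)*(343/5832) + (35/9)*(49/324) + 329/81)) + 297 = (-156 + (-56/9 + 343/26244 + 1715/2916 + 329/81)) + 297 = (-156 - 20461/13122) + 297 = -2067493/13122 + 297 = 1829741/13122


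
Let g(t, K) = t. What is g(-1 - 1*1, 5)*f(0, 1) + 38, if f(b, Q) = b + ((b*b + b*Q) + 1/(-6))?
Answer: 115/3 ≈ 38.333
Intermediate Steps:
f(b, Q) = -⅙ + b + b² + Q*b (f(b, Q) = b + ((b² + Q*b) - ⅙) = b + (-⅙ + b² + Q*b) = -⅙ + b + b² + Q*b)
g(-1 - 1*1, 5)*f(0, 1) + 38 = (-1 - 1*1)*(-⅙ + 0 + 0² + 1*0) + 38 = (-1 - 1)*(-⅙ + 0 + 0 + 0) + 38 = -2*(-⅙) + 38 = ⅓ + 38 = 115/3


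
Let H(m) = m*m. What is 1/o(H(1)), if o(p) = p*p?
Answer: 1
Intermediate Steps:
H(m) = m**2
o(p) = p**2
1/o(H(1)) = 1/((1**2)**2) = 1/(1**2) = 1/1 = 1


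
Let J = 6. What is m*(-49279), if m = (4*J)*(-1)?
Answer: 1182696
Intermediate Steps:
m = -24 (m = (4*6)*(-1) = 24*(-1) = -24)
m*(-49279) = -24*(-49279) = 1182696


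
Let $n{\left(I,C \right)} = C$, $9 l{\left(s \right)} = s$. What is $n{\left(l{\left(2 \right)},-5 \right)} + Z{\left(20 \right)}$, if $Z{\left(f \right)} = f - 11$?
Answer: $4$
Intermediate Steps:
$l{\left(s \right)} = \frac{s}{9}$
$Z{\left(f \right)} = -11 + f$ ($Z{\left(f \right)} = f - 11 = -11 + f$)
$n{\left(l{\left(2 \right)},-5 \right)} + Z{\left(20 \right)} = -5 + \left(-11 + 20\right) = -5 + 9 = 4$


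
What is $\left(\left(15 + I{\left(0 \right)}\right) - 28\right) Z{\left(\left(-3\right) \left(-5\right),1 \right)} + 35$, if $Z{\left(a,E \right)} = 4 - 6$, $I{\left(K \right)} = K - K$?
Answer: $61$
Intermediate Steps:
$I{\left(K \right)} = 0$
$Z{\left(a,E \right)} = -2$
$\left(\left(15 + I{\left(0 \right)}\right) - 28\right) Z{\left(\left(-3\right) \left(-5\right),1 \right)} + 35 = \left(\left(15 + 0\right) - 28\right) \left(-2\right) + 35 = \left(15 - 28\right) \left(-2\right) + 35 = \left(-13\right) \left(-2\right) + 35 = 26 + 35 = 61$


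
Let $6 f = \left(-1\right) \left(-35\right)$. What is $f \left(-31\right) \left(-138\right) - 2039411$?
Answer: $-2014456$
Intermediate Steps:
$f = \frac{35}{6}$ ($f = \frac{\left(-1\right) \left(-35\right)}{6} = \frac{1}{6} \cdot 35 = \frac{35}{6} \approx 5.8333$)
$f \left(-31\right) \left(-138\right) - 2039411 = \frac{35}{6} \left(-31\right) \left(-138\right) - 2039411 = \left(- \frac{1085}{6}\right) \left(-138\right) - 2039411 = 24955 - 2039411 = -2014456$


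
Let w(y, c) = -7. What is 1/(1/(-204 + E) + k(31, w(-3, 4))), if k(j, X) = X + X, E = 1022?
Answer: -818/11451 ≈ -0.071435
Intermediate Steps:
k(j, X) = 2*X
1/(1/(-204 + E) + k(31, w(-3, 4))) = 1/(1/(-204 + 1022) + 2*(-7)) = 1/(1/818 - 14) = 1/(-11451/818) = -818/11451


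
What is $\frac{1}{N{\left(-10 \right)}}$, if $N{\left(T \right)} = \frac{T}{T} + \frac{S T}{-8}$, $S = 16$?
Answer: $\frac{1}{21} \approx 0.047619$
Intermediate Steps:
$N{\left(T \right)} = 1 - 2 T$ ($N{\left(T \right)} = \frac{T}{T} + \frac{16 T}{-8} = 1 + 16 T \left(- \frac{1}{8}\right) = 1 - 2 T$)
$\frac{1}{N{\left(-10 \right)}} = \frac{1}{1 - -20} = \frac{1}{1 + 20} = \frac{1}{21}$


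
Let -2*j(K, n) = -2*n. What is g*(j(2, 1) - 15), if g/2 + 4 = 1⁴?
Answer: 84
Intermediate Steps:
j(K, n) = n (j(K, n) = -(-1)*n = n)
g = -6 (g = -8 + 2*1⁴ = -8 + 2*1 = -8 + 2 = -6)
g*(j(2, 1) - 15) = -6*(1 - 15) = -6*(-14) = 84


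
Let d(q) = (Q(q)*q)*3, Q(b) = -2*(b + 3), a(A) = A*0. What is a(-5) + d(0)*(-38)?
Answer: 0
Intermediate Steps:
a(A) = 0
Q(b) = -6 - 2*b (Q(b) = -2*(3 + b) = -6 - 2*b)
d(q) = 3*q*(-6 - 2*q) (d(q) = ((-6 - 2*q)*q)*3 = (q*(-6 - 2*q))*3 = 3*q*(-6 - 2*q))
a(-5) + d(0)*(-38) = 0 - 6*0*(3 + 0)*(-38) = 0 - 6*0*3*(-38) = 0 + 0*(-38) = 0 + 0 = 0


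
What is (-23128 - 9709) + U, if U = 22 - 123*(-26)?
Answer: -29617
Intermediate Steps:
U = 3220 (U = 22 - 41*(-78) = 22 + 3198 = 3220)
(-23128 - 9709) + U = (-23128 - 9709) + 3220 = -32837 + 3220 = -29617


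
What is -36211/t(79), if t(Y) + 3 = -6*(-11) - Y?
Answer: 36211/16 ≈ 2263.2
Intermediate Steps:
t(Y) = 63 - Y (t(Y) = -3 + (-6*(-11) - Y) = -3 + (66 - Y) = 63 - Y)
-36211/t(79) = -36211/(63 - 1*79) = -36211/(63 - 79) = -36211/(-16) = -36211*(-1/16) = 36211/16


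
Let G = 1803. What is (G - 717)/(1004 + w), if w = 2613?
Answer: 1086/3617 ≈ 0.30025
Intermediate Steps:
(G - 717)/(1004 + w) = (1803 - 717)/(1004 + 2613) = 1086/3617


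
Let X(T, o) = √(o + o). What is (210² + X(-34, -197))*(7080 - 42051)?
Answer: -1542221100 - 34971*I*√394 ≈ -1.5422e+9 - 6.9416e+5*I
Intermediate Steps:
X(T, o) = √2*√o (X(T, o) = √(2*o) = √2*√o)
(210² + X(-34, -197))*(7080 - 42051) = (210² + √2*√(-197))*(7080 - 42051) = (44100 + √2*(I*√197))*(-34971) = (44100 + I*√394)*(-34971) = -1542221100 - 34971*I*√394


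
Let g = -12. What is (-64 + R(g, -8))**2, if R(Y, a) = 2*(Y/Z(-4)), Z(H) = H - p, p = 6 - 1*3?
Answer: 179776/49 ≈ 3668.9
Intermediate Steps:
p = 3 (p = 6 - 3 = 3)
Z(H) = -3 + H (Z(H) = H - 1*3 = H - 3 = -3 + H)
R(Y, a) = -2*Y/7 (R(Y, a) = 2*(Y/(-3 - 4)) = 2*(Y/(-7)) = 2*(Y*(-1/7)) = 2*(-Y/7) = -2*Y/7)
(-64 + R(g, -8))**2 = (-64 - 2/7*(-12))**2 = (-64 + 24/7)**2 = (-424/7)**2 = 179776/49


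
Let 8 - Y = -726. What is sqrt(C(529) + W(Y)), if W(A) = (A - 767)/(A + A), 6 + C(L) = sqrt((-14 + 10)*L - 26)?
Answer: sqrt(-3244647 + 1616268*I*sqrt(238))/734 ≈ 4.5083 + 5.1329*I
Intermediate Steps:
Y = 734 (Y = 8 - 1*(-726) = 8 + 726 = 734)
C(L) = -6 + sqrt(-26 - 4*L) (C(L) = -6 + sqrt((-14 + 10)*L - 26) = -6 + sqrt(-4*L - 26) = -6 + sqrt(-26 - 4*L))
W(A) = (-767 + A)/(2*A) (W(A) = (-767 + A)/((2*A)) = (-767 + A)*(1/(2*A)) = (-767 + A)/(2*A))
sqrt(C(529) + W(Y)) = sqrt((-6 + sqrt(-26 - 4*529)) + (1/2)*(-767 + 734)/734) = sqrt((-6 + sqrt(-26 - 2116)) + (1/2)*(1/734)*(-33)) = sqrt((-6 + sqrt(-2142)) - 33/1468) = sqrt((-6 + 3*I*sqrt(238)) - 33/1468) = sqrt(-8841/1468 + 3*I*sqrt(238))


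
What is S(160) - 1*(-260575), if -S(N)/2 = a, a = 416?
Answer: 259743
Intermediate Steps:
S(N) = -832 (S(N) = -2*416 = -832)
S(160) - 1*(-260575) = -832 - 1*(-260575) = -832 + 260575 = 259743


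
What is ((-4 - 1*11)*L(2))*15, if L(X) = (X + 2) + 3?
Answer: -1575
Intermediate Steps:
L(X) = 5 + X (L(X) = (2 + X) + 3 = 5 + X)
((-4 - 1*11)*L(2))*15 = ((-4 - 1*11)*(5 + 2))*15 = ((-4 - 11)*7)*15 = -15*7*15 = -105*15 = -1575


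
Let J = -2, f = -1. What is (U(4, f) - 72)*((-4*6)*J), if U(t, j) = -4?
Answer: -3648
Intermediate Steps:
(U(4, f) - 72)*((-4*6)*J) = (-4 - 72)*(-4*6*(-2)) = -(-1824)*(-2) = -76*48 = -3648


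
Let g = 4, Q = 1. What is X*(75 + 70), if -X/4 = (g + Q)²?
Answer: -14500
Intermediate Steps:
X = -100 (X = -4*(4 + 1)² = -4*5² = -4*25 = -100)
X*(75 + 70) = -100*(75 + 70) = -100*145 = -14500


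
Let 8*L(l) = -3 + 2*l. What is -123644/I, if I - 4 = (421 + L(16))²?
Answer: -7913216/11539865 ≈ -0.68573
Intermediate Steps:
L(l) = -3/8 + l/4 (L(l) = (-3 + 2*l)/8 = -3/8 + l/4)
I = 11539865/64 (I = 4 + (421 + (-3/8 + (¼)*16))² = 4 + (421 + (-3/8 + 4))² = 4 + (421 + 29/8)² = 4 + (3397/8)² = 4 + 11539609/64 = 11539865/64 ≈ 1.8031e+5)
-123644/I = -123644/11539865/64 = -123644*64/11539865 = -7913216/11539865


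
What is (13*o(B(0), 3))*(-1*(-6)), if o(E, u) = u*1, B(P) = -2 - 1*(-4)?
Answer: 234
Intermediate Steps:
B(P) = 2 (B(P) = -2 + 4 = 2)
o(E, u) = u
(13*o(B(0), 3))*(-1*(-6)) = (13*3)*(-1*(-6)) = 39*6 = 234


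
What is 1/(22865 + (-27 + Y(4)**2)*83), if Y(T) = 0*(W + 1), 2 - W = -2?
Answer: 1/20624 ≈ 4.8487e-5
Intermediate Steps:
W = 4 (W = 2 - 1*(-2) = 2 + 2 = 4)
Y(T) = 0 (Y(T) = 0*(4 + 1) = 0*5 = 0)
1/(22865 + (-27 + Y(4)**2)*83) = 1/(22865 + (-27 + 0**2)*83) = 1/(22865 + (-27 + 0)*83) = 1/(22865 - 27*83) = 1/(22865 - 2241) = 1/20624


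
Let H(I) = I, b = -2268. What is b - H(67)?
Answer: -2335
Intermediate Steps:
b - H(67) = -2268 - 1*67 = -2268 - 67 = -2335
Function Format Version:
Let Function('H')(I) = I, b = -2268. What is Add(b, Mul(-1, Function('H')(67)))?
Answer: -2335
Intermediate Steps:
Add(b, Mul(-1, Function('H')(67))) = Add(-2268, Mul(-1, 67)) = Add(-2268, -67) = -2335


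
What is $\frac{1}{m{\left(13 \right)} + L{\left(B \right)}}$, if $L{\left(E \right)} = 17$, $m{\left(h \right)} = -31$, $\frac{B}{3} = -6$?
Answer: $- \frac{1}{14} \approx -0.071429$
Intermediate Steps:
$B = -18$ ($B = 3 \left(-6\right) = -18$)
$\frac{1}{m{\left(13 \right)} + L{\left(B \right)}} = \frac{1}{-31 + 17} = \frac{1}{-14} = - \frac{1}{14}$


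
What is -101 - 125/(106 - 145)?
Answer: -3814/39 ≈ -97.795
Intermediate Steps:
-101 - 125/(106 - 145) = -101 - 125/(-39) = -101 - 1/39*(-125) = -101 + 125/39 = -3814/39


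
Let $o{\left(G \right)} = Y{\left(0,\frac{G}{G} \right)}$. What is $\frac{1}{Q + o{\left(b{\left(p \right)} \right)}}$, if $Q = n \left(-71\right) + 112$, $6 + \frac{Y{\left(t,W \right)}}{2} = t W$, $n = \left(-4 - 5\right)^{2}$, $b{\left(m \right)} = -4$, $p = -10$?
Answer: $- \frac{1}{5651} \approx -0.00017696$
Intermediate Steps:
$n = 81$ ($n = \left(-9\right)^{2} = 81$)
$Y{\left(t,W \right)} = -12 + 2 W t$ ($Y{\left(t,W \right)} = -12 + 2 t W = -12 + 2 W t$)
$o{\left(G \right)} = -12$ ($o{\left(G \right)} = -12 + 2 \frac{G}{G} 0 = -12 + 2 \cdot 1 \cdot 0 = -12 + 0 = -12$)
$Q = -5639$ ($Q = 81 \left(-71\right) + 112 = -5751 + 112 = -5639$)
$\frac{1}{Q + o{\left(b{\left(p \right)} \right)}} = \frac{1}{-5639 - 12} = \frac{1}{-5651} = - \frac{1}{5651}$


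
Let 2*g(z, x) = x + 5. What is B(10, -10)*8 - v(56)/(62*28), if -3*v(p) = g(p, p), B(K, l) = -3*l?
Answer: 2499901/10416 ≈ 240.01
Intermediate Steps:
g(z, x) = 5/2 + x/2 (g(z, x) = (x + 5)/2 = (5 + x)/2 = 5/2 + x/2)
v(p) = -⅚ - p/6 (v(p) = -(5/2 + p/2)/3 = -⅚ - p/6)
B(10, -10)*8 - v(56)/(62*28) = -3*(-10)*8 - (-⅚ - ⅙*56)/(62*28) = 30*8 - (-⅚ - 28/3)/1736 = 240 - (-61)/(6*1736) = 240 - 1*(-61/10416) = 240 + 61/10416 = 2499901/10416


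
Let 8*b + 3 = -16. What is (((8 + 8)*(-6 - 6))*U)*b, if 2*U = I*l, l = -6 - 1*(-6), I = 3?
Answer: 0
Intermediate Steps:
b = -19/8 (b = -3/8 + (1/8)*(-16) = -3/8 - 2 = -19/8 ≈ -2.3750)
l = 0 (l = -6 + 6 = 0)
U = 0 (U = (3*0)/2 = (1/2)*0 = 0)
(((8 + 8)*(-6 - 6))*U)*b = (((8 + 8)*(-6 - 6))*0)*(-19/8) = ((16*(-12))*0)*(-19/8) = -192*0*(-19/8) = 0*(-19/8) = 0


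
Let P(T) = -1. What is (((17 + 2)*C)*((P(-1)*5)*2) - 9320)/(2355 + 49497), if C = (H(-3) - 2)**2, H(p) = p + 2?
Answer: -5515/25926 ≈ -0.21272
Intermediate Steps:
H(p) = 2 + p
C = 9 (C = ((2 - 3) - 2)**2 = (-1 - 2)**2 = (-3)**2 = 9)
(((17 + 2)*C)*((P(-1)*5)*2) - 9320)/(2355 + 49497) = (((17 + 2)*9)*(-1*5*2) - 9320)/(2355 + 49497) = ((19*9)*(-5*2) - 9320)/51852 = (171*(-10) - 9320)*(1/51852) = (-1710 - 9320)*(1/51852) = -11030*1/51852 = -5515/25926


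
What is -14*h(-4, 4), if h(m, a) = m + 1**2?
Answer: 42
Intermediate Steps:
h(m, a) = 1 + m (h(m, a) = m + 1 = 1 + m)
-14*h(-4, 4) = -14*(1 - 4) = -14*(-3) = 42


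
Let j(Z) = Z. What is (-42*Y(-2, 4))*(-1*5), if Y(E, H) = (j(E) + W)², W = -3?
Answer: 5250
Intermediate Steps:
Y(E, H) = (-3 + E)² (Y(E, H) = (E - 3)² = (-3 + E)²)
(-42*Y(-2, 4))*(-1*5) = (-42*(-3 - 2)²)*(-1*5) = -42*(-5)²*(-5) = -42*25*(-5) = -1050*(-5) = 5250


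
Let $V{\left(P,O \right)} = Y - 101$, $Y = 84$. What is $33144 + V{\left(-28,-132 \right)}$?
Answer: $33127$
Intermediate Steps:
$V{\left(P,O \right)} = -17$ ($V{\left(P,O \right)} = 84 - 101 = -17$)
$33144 + V{\left(-28,-132 \right)} = 33144 - 17 = 33127$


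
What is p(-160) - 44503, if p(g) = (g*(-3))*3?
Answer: -43063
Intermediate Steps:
p(g) = -9*g (p(g) = -3*g*3 = -9*g)
p(-160) - 44503 = -9*(-160) - 44503 = 1440 - 44503 = -43063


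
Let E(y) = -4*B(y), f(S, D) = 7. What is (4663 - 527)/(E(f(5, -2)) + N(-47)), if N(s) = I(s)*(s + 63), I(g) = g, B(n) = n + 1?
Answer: -517/98 ≈ -5.2755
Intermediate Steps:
B(n) = 1 + n
N(s) = s*(63 + s) (N(s) = s*(s + 63) = s*(63 + s))
E(y) = -4 - 4*y (E(y) = -4*(1 + y) = -4 - 4*y)
(4663 - 527)/(E(f(5, -2)) + N(-47)) = (4663 - 527)/((-4 - 4*7) - 47*(63 - 47)) = 4136/((-4 - 28) - 47*16) = 4136/(-32 - 752) = 4136/(-784) = 4136*(-1/784) = -517/98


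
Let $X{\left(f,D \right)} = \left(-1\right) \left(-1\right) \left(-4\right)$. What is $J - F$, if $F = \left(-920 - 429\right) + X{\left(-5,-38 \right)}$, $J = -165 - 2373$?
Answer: $-1185$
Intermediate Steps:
$J = -2538$
$X{\left(f,D \right)} = -4$ ($X{\left(f,D \right)} = 1 \left(-4\right) = -4$)
$F = -1353$ ($F = \left(-920 - 429\right) - 4 = -1349 - 4 = -1353$)
$J - F = -2538 - -1353 = -2538 + 1353 = -1185$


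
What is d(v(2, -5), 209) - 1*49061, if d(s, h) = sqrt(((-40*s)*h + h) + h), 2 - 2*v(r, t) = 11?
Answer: -49061 + sqrt(38038) ≈ -48866.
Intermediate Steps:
v(r, t) = -9/2 (v(r, t) = 1 - 1/2*11 = 1 - 11/2 = -9/2)
d(s, h) = sqrt(2*h - 40*h*s) (d(s, h) = sqrt((-40*h*s + h) + h) = sqrt((h - 40*h*s) + h) = sqrt(2*h - 40*h*s))
d(v(2, -5), 209) - 1*49061 = sqrt(2)*sqrt(209*(1 - 20*(-9/2))) - 1*49061 = sqrt(2)*sqrt(209*(1 + 90)) - 49061 = sqrt(2)*sqrt(209*91) - 49061 = sqrt(2)*sqrt(19019) - 49061 = sqrt(38038) - 49061 = -49061 + sqrt(38038)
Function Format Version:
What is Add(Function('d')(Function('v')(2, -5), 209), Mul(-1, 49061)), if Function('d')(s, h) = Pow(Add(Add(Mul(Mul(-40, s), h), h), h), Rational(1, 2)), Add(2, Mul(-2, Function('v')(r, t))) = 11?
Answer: Add(-49061, Pow(38038, Rational(1, 2))) ≈ -48866.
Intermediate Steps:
Function('v')(r, t) = Rational(-9, 2) (Function('v')(r, t) = Add(1, Mul(Rational(-1, 2), 11)) = Add(1, Rational(-11, 2)) = Rational(-9, 2))
Function('d')(s, h) = Pow(Add(Mul(2, h), Mul(-40, h, s)), Rational(1, 2)) (Function('d')(s, h) = Pow(Add(Add(Mul(-40, h, s), h), h), Rational(1, 2)) = Pow(Add(Add(h, Mul(-40, h, s)), h), Rational(1, 2)) = Pow(Add(Mul(2, h), Mul(-40, h, s)), Rational(1, 2)))
Add(Function('d')(Function('v')(2, -5), 209), Mul(-1, 49061)) = Add(Mul(Pow(2, Rational(1, 2)), Pow(Mul(209, Add(1, Mul(-20, Rational(-9, 2)))), Rational(1, 2))), Mul(-1, 49061)) = Add(Mul(Pow(2, Rational(1, 2)), Pow(Mul(209, Add(1, 90)), Rational(1, 2))), -49061) = Add(Mul(Pow(2, Rational(1, 2)), Pow(Mul(209, 91), Rational(1, 2))), -49061) = Add(Mul(Pow(2, Rational(1, 2)), Pow(19019, Rational(1, 2))), -49061) = Add(Pow(38038, Rational(1, 2)), -49061) = Add(-49061, Pow(38038, Rational(1, 2)))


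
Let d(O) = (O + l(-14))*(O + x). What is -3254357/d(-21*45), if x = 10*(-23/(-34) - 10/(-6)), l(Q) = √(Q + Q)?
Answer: -4481249589/1199242600 - 165972207*I*√7/20986745500 ≈ -3.7367 - 0.020924*I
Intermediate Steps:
l(Q) = √2*√Q (l(Q) = √(2*Q) = √2*√Q)
x = 1195/51 (x = 10*(-23*(-1/34) - 10*(-⅙)) = 10*(23/34 + 5/3) = 10*(239/102) = 1195/51 ≈ 23.431)
d(O) = (1195/51 + O)*(O + 2*I*√7) (d(O) = (O + √2*√(-14))*(O + 1195/51) = (O + √2*(I*√14))*(1195/51 + O) = (O + 2*I*√7)*(1195/51 + O) = (1195/51 + O)*(O + 2*I*√7))
-3254357/d(-21*45) = -3254357/((-21*45)² + 1195*(-21*45)/51 + 2390*I*√7/51 + 2*I*(-21*45)*√7) = -3254357/((-945)² + (1195/51)*(-945) + 2390*I*√7/51 + 2*I*(-945)*√7) = -3254357/(893025 - 376425/17 + 2390*I*√7/51 - 1890*I*√7) = -3254357/(14805000/17 - 94000*I*√7/51)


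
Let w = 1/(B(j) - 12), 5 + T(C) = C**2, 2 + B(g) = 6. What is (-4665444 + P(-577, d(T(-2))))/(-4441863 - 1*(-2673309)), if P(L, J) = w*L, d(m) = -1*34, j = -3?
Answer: 37322975/14148432 ≈ 2.6380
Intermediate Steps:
B(g) = 4 (B(g) = -2 + 6 = 4)
T(C) = -5 + C**2
w = -1/8 (w = 1/(4 - 12) = 1/(-8) = -1/8 ≈ -0.12500)
d(m) = -34
P(L, J) = -L/8
(-4665444 + P(-577, d(T(-2))))/(-4441863 - 1*(-2673309)) = (-4665444 - 1/8*(-577))/(-4441863 - 1*(-2673309)) = (-4665444 + 577/8)/(-4441863 + 2673309) = -37322975/8/(-1768554) = -37322975/8*(-1/1768554) = 37322975/14148432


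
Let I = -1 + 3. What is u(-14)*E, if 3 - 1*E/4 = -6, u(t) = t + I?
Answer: -432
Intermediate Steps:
I = 2
u(t) = 2 + t (u(t) = t + 2 = 2 + t)
E = 36 (E = 12 - 4*(-6) = 12 + 24 = 36)
u(-14)*E = (2 - 14)*36 = -12*36 = -432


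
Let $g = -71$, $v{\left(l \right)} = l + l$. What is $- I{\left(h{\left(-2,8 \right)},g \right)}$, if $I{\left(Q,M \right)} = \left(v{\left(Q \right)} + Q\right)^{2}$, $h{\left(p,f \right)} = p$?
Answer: $-36$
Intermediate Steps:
$v{\left(l \right)} = 2 l$
$I{\left(Q,M \right)} = 9 Q^{2}$ ($I{\left(Q,M \right)} = \left(2 Q + Q\right)^{2} = \left(3 Q\right)^{2} = 9 Q^{2}$)
$- I{\left(h{\left(-2,8 \right)},g \right)} = - 9 \left(-2\right)^{2} = - 9 \cdot 4 = \left(-1\right) 36 = -36$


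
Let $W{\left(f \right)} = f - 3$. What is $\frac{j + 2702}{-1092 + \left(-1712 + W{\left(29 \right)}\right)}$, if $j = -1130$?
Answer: $- \frac{262}{463} \approx -0.56588$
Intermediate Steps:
$W{\left(f \right)} = -3 + f$ ($W{\left(f \right)} = f - 3 = -3 + f$)
$\frac{j + 2702}{-1092 + \left(-1712 + W{\left(29 \right)}\right)} = \frac{-1130 + 2702}{-1092 + \left(-1712 + \left(-3 + 29\right)\right)} = \frac{1572}{-1092 + \left(-1712 + 26\right)} = \frac{1572}{-1092 - 1686} = \frac{1572}{-2778} = 1572 \left(- \frac{1}{2778}\right) = - \frac{262}{463}$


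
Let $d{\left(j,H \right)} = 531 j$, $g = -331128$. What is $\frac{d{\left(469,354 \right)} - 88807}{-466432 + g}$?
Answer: $- \frac{20029}{99695} \approx -0.2009$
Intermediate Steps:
$\frac{d{\left(469,354 \right)} - 88807}{-466432 + g} = \frac{531 \cdot 469 - 88807}{-466432 - 331128} = \frac{249039 - 88807}{-797560} = 160232 \left(- \frac{1}{797560}\right) = - \frac{20029}{99695}$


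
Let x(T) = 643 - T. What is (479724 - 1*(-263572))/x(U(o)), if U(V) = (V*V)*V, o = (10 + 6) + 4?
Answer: -743296/7357 ≈ -101.03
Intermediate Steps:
o = 20 (o = 16 + 4 = 20)
U(V) = V³ (U(V) = V²*V = V³)
(479724 - 1*(-263572))/x(U(o)) = (479724 - 1*(-263572))/(643 - 1*20³) = (479724 + 263572)/(643 - 1*8000) = 743296/(643 - 8000) = 743296/(-7357) = 743296*(-1/7357) = -743296/7357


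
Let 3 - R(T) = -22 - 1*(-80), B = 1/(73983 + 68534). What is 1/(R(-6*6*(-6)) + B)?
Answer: -142517/7838434 ≈ -0.018182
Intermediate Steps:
B = 1/142517 ≈ 7.0167e-6
R(T) = -55 (R(T) = 3 - (-22 - 1*(-80)) = 3 - (-22 + 80) = 3 - 1*58 = 3 - 58 = -55)
1/(R(-6*6*(-6)) + B) = 1/(-55 + 1/142517) = 1/(-7838434/142517) = -142517/7838434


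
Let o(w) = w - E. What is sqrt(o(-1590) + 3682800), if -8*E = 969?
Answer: sqrt(58901298)/4 ≈ 1918.7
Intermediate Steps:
E = -969/8 (E = -1/8*969 = -969/8 ≈ -121.13)
o(w) = 969/8 + w (o(w) = w - 1*(-969/8) = w + 969/8 = 969/8 + w)
sqrt(o(-1590) + 3682800) = sqrt((969/8 - 1590) + 3682800) = sqrt(-11751/8 + 3682800) = sqrt(29450649/8) = sqrt(58901298)/4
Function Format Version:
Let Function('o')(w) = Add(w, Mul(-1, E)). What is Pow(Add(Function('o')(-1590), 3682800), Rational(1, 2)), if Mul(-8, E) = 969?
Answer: Mul(Rational(1, 4), Pow(58901298, Rational(1, 2))) ≈ 1918.7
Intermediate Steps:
E = Rational(-969, 8) (E = Mul(Rational(-1, 8), 969) = Rational(-969, 8) ≈ -121.13)
Function('o')(w) = Add(Rational(969, 8), w) (Function('o')(w) = Add(w, Mul(-1, Rational(-969, 8))) = Add(w, Rational(969, 8)) = Add(Rational(969, 8), w))
Pow(Add(Function('o')(-1590), 3682800), Rational(1, 2)) = Pow(Add(Add(Rational(969, 8), -1590), 3682800), Rational(1, 2)) = Pow(Add(Rational(-11751, 8), 3682800), Rational(1, 2)) = Pow(Rational(29450649, 8), Rational(1, 2)) = Mul(Rational(1, 4), Pow(58901298, Rational(1, 2)))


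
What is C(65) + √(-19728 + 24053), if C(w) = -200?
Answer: -200 + 5*√173 ≈ -134.24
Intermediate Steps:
C(65) + √(-19728 + 24053) = -200 + √(-19728 + 24053) = -200 + √4325 = -200 + 5*√173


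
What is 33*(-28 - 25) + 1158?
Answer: -591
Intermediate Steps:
33*(-28 - 25) + 1158 = 33*(-53) + 1158 = -1749 + 1158 = -591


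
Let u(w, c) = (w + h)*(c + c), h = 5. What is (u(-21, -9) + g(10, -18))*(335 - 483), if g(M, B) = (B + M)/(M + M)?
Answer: -212824/5 ≈ -42565.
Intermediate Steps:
g(M, B) = (B + M)/(2*M) (g(M, B) = (B + M)/((2*M)) = (B + M)*(1/(2*M)) = (B + M)/(2*M))
u(w, c) = 2*c*(5 + w) (u(w, c) = (w + 5)*(c + c) = (5 + w)*(2*c) = 2*c*(5 + w))
(u(-21, -9) + g(10, -18))*(335 - 483) = (2*(-9)*(5 - 21) + (½)*(-18 + 10)/10)*(335 - 483) = (2*(-9)*(-16) + (½)*(⅒)*(-8))*(-148) = (288 - ⅖)*(-148) = (1438/5)*(-148) = -212824/5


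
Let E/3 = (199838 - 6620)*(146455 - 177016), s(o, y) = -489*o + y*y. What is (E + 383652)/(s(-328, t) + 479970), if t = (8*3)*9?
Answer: -2952403707/114503 ≈ -25785.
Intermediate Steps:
t = 216 (t = 24*9 = 216)
s(o, y) = y**2 - 489*o (s(o, y) = -489*o + y**2 = y**2 - 489*o)
E = -17714805894 (E = 3*((199838 - 6620)*(146455 - 177016)) = 3*(193218*(-30561)) = 3*(-5904935298) = -17714805894)
(E + 383652)/(s(-328, t) + 479970) = (-17714805894 + 383652)/((216**2 - 489*(-328)) + 479970) = -17714422242/((46656 + 160392) + 479970) = -17714422242/(207048 + 479970) = -17714422242/687018 = -17714422242*1/687018 = -2952403707/114503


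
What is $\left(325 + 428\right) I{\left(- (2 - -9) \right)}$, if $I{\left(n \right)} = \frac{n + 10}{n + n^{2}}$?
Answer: $- \frac{753}{110} \approx -6.8455$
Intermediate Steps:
$I{\left(n \right)} = \frac{10 + n}{n + n^{2}}$
$\left(325 + 428\right) I{\left(- (2 - -9) \right)} = \left(325 + 428\right) \frac{10 - \left(2 - -9\right)}{- (2 - -9) \left(1 - \left(2 - -9\right)\right)} = 753 \frac{10 - \left(2 + 9\right)}{- (2 + 9) \left(1 - \left(2 + 9\right)\right)} = 753 \frac{10 - 11}{\left(-1\right) 11 \left(1 - 11\right)} = 753 \frac{10 - 11}{\left(-11\right) \left(1 - 11\right)} = 753 \left(\left(- \frac{1}{11}\right) \frac{1}{-10} \left(-1\right)\right) = 753 \left(\left(- \frac{1}{11}\right) \left(- \frac{1}{10}\right) \left(-1\right)\right) = 753 \left(- \frac{1}{110}\right) = - \frac{753}{110}$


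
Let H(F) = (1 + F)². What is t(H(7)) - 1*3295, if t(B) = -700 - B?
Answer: -4059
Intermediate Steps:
t(H(7)) - 1*3295 = (-700 - (1 + 7)²) - 1*3295 = (-700 - 1*8²) - 3295 = (-700 - 1*64) - 3295 = (-700 - 64) - 3295 = -764 - 3295 = -4059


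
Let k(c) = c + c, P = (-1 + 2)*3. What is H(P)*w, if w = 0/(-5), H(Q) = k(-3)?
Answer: 0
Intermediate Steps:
P = 3 (P = 1*3 = 3)
k(c) = 2*c
H(Q) = -6 (H(Q) = 2*(-3) = -6)
w = 0 (w = 0*(-⅕) = 0)
H(P)*w = -6*0 = 0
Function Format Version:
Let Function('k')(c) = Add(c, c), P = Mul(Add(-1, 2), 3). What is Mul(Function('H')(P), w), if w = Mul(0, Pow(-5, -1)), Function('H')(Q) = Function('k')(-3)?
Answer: 0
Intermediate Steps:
P = 3 (P = Mul(1, 3) = 3)
Function('k')(c) = Mul(2, c)
Function('H')(Q) = -6 (Function('H')(Q) = Mul(2, -3) = -6)
w = 0 (w = Mul(0, Rational(-1, 5)) = 0)
Mul(Function('H')(P), w) = Mul(-6, 0) = 0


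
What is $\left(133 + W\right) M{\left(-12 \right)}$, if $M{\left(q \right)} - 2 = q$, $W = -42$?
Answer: $-910$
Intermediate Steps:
$M{\left(q \right)} = 2 + q$
$\left(133 + W\right) M{\left(-12 \right)} = \left(133 - 42\right) \left(2 - 12\right) = 91 \left(-10\right) = -910$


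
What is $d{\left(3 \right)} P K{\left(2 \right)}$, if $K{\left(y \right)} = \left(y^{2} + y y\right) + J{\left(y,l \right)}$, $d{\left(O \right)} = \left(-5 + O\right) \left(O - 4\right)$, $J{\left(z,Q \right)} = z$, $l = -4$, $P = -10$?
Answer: $-200$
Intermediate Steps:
$d{\left(O \right)} = \left(-5 + O\right) \left(-4 + O\right)$
$K{\left(y \right)} = y + 2 y^{2}$ ($K{\left(y \right)} = \left(y^{2} + y y\right) + y = \left(y^{2} + y^{2}\right) + y = 2 y^{2} + y = y + 2 y^{2}$)
$d{\left(3 \right)} P K{\left(2 \right)} = \left(20 + 3^{2} - 27\right) \left(-10\right) 2 \left(1 + 2 \cdot 2\right) = \left(20 + 9 - 27\right) \left(-10\right) 2 \left(1 + 4\right) = 2 \left(-10\right) 2 \cdot 5 = \left(-20\right) 10 = -200$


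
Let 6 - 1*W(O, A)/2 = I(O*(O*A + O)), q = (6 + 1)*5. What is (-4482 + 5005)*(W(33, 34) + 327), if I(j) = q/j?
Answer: 193075387/1089 ≈ 1.7730e+5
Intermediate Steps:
q = 35 (q = 7*5 = 35)
I(j) = 35/j
W(O, A) = 12 - 70/(O*(O + A*O)) (W(O, A) = 12 - 70/(O*(O*A + O)) = 12 - 70/(O*(A*O + O)) = 12 - 70/(O*(O + A*O)))
(-4482 + 5005)*(W(33, 34) + 327) = (-4482 + 5005)*(2*(-35 + 6*33²*(1 + 34))/(33²*(1 + 34)) + 327) = 523*(2*(1/1089)*(-35 + 6*1089*35)/35 + 327) = 523*(2*(1/1089)*(1/35)*(-35 + 228690) + 327) = 523*(2*(1/1089)*(1/35)*228655 + 327) = 523*(13066/1089 + 327) = 523*(369169/1089) = 193075387/1089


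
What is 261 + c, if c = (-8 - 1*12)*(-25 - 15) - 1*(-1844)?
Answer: 2905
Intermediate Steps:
c = 2644 (c = (-8 - 12)*(-40) + 1844 = -20*(-40) + 1844 = 800 + 1844 = 2644)
261 + c = 261 + 2644 = 2905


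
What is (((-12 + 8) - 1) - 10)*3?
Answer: -45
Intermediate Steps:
(((-12 + 8) - 1) - 10)*3 = ((-4 - 1) - 10)*3 = (-5 - 10)*3 = -15*3 = -45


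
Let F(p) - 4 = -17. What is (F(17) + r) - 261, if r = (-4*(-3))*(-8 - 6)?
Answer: -442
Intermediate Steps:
F(p) = -13 (F(p) = 4 - 17 = -13)
r = -168 (r = 12*(-14) = -168)
(F(17) + r) - 261 = (-13 - 168) - 261 = -181 - 261 = -442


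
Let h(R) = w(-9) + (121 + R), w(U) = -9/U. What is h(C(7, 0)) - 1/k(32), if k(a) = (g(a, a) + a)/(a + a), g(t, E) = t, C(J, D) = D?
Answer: 121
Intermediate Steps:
k(a) = 1 (k(a) = (a + a)/(a + a) = (2*a)/((2*a)) = (2*a)*(1/(2*a)) = 1)
h(R) = 122 + R (h(R) = -9/(-9) + (121 + R) = -9*(-1/9) + (121 + R) = 1 + (121 + R) = 122 + R)
h(C(7, 0)) - 1/k(32) = (122 + 0) - 1/1 = 122 - 1*1 = 122 - 1 = 121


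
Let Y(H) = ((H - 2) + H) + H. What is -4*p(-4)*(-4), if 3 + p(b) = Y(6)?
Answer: 208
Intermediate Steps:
Y(H) = -2 + 3*H (Y(H) = ((-2 + H) + H) + H = (-2 + 2*H) + H = -2 + 3*H)
p(b) = 13 (p(b) = -3 + (-2 + 3*6) = -3 + (-2 + 18) = -3 + 16 = 13)
-4*p(-4)*(-4) = -4*13*(-4) = -52*(-4) = 208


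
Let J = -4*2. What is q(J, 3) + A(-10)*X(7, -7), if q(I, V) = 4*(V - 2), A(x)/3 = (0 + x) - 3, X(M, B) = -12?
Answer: 472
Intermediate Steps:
J = -8
A(x) = -9 + 3*x (A(x) = 3*((0 + x) - 3) = 3*(x - 3) = 3*(-3 + x) = -9 + 3*x)
q(I, V) = -8 + 4*V (q(I, V) = 4*(-2 + V) = -8 + 4*V)
q(J, 3) + A(-10)*X(7, -7) = (-8 + 4*3) + (-9 + 3*(-10))*(-12) = (-8 + 12) + (-9 - 30)*(-12) = 4 - 39*(-12) = 4 + 468 = 472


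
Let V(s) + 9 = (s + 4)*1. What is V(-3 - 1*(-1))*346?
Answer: -2422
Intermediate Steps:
V(s) = -5 + s (V(s) = -9 + (s + 4)*1 = -9 + (4 + s)*1 = -9 + (4 + s) = -5 + s)
V(-3 - 1*(-1))*346 = (-5 + (-3 - 1*(-1)))*346 = (-5 + (-3 + 1))*346 = (-5 - 2)*346 = -7*346 = -2422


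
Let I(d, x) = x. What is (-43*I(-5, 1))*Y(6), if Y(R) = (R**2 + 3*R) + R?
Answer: -2580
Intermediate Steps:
Y(R) = R**2 + 4*R
(-43*I(-5, 1))*Y(6) = (-43*1)*(6*(4 + 6)) = -258*10 = -43*60 = -2580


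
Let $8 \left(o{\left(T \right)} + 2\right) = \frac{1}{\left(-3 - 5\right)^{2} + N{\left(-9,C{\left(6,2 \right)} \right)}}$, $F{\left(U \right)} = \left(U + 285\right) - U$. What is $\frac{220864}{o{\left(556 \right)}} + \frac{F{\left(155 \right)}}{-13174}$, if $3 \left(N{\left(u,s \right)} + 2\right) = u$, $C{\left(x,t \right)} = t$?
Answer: $- \frac{1373360891347}{12423082} \approx -1.1055 \cdot 10^{5}$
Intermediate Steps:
$N{\left(u,s \right)} = -2 + \frac{u}{3}$
$F{\left(U \right)} = 285$ ($F{\left(U \right)} = \left(285 + U\right) - U = 285$)
$o{\left(T \right)} = - \frac{943}{472}$ ($o{\left(T \right)} = -2 + \frac{1}{8 \left(\left(-3 - 5\right)^{2} + \left(-2 + \frac{1}{3} \left(-9\right)\right)\right)} = -2 + \frac{1}{8 \left(\left(-8\right)^{2} - 5\right)} = -2 + \frac{1}{8 \left(64 - 5\right)} = -2 + \frac{1}{8 \cdot 59} = -2 + \frac{1}{8} \cdot \frac{1}{59} = -2 + \frac{1}{472} = - \frac{943}{472}$)
$\frac{220864}{o{\left(556 \right)}} + \frac{F{\left(155 \right)}}{-13174} = \frac{220864}{- \frac{943}{472}} + \frac{285}{-13174} = 220864 \left(- \frac{472}{943}\right) + 285 \left(- \frac{1}{13174}\right) = - \frac{104247808}{943} - \frac{285}{13174} = - \frac{1373360891347}{12423082}$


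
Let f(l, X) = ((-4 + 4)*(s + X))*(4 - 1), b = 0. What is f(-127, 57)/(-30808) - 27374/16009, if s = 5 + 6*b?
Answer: -27374/16009 ≈ -1.7099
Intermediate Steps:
s = 5 (s = 5 + 6*0 = 5 + 0 = 5)
f(l, X) = 0 (f(l, X) = ((-4 + 4)*(5 + X))*(4 - 1) = (0*(5 + X))*3 = 0*3 = 0)
f(-127, 57)/(-30808) - 27374/16009 = 0/(-30808) - 27374/16009 = 0*(-1/30808) - 27374*1/16009 = 0 - 27374/16009 = -27374/16009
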